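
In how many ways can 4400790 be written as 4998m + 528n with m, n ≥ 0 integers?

gcd(4998, 528) = 6.
By Bézout, 4998×(-15) + 528×(142) = 6.
One solution: (49, 7871).
General: m = 49 + 88t, n = 7871 - 833t.
m ≥ 0 ⇒ t ≥ 0; n ≥ 0 ⇒ t ≤ 9. So t ∈ [0, 9]: 10 solutions.

10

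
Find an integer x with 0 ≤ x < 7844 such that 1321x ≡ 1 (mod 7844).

861

gcd(7844, 1321) = 1.
By Bézout, 1321·(861) + 7844·(-145) = 1.
So 1321·861 ≡ 1 (mod 7844), and 861 mod 7844 = 861.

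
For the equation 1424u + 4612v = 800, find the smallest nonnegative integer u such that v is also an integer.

gcd(4612, 1424) = 4  (4612 = 3·1424 + 340, 1424 = 4·340 + 64, 340 = 5·64 + 20, 64 = 3·20 + 4, 20 = 5·4).
4 divides 800, so solutions exist.
Back-substituting, 1424·(217) + 4612·(-67) = 4.
Scale by 800/4 = 200: (u₀, v₀) = (43400, -13400).
General solution: u = 43400 + 1153t, v = -13400 - 356t for integer t.
u ≥ 0: smallest is 43400 mod 1153 = 739 (at t = -37), with v = -228.

739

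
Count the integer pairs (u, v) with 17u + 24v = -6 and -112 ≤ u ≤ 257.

gcd(24, 17) = 1  (24 = 1·17 + 7, 17 = 2·7 + 3, 7 = 2·3 + 1, 3 = 3·1).
Back-substituting, 17·(-7) + 24·(5) = 1.
Scale by -6: particular solution (42, -30); reduce u mod 24: (18, -13).
General solution: u = 18 + 24t, v = -13 - 17t for integer t.
-112 ≤ 18 + 24t ≤ 257 gives t ∈ [-5, 9], which is 15 values.

15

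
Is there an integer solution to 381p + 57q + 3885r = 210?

gcd(381, 57) = 3  (381 = 6*57 + 39, 57 = 1*39 + 18, 39 = 2*18 + 3, 18 = 6*3).
gcd(3, 3885) = 3.
3 divides 210, so integer solutions exist.

yes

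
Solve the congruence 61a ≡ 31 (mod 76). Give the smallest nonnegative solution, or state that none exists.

3

gcd(76, 61) = 1.
1 divides 31, so solutions exist.
By Bézout, 61*(5) + 76*(-4) = 1.
So 61*(5) ≡ 1 (mod 76); multiply by 31: a ≡ 155 (mod 76).
Smallest nonnegative: a = 155 mod 76 = 3.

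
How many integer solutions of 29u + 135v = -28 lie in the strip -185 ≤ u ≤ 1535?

gcd(135, 29) = 1.
By Bézout, 29·(14) + 135·(-3) = 1.
Particular solution: (13, -3).
General solution: u = 13 + 135t, v = -3 - 29t for integer t.
-185 ≤ 13 + 135t ≤ 1535 gives t ∈ [-1, 11], which is 13 values.

13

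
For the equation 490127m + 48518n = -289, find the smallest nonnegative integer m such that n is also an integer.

gcd(490127, 48518):
  490127 = 10*48518 + 4947
  48518 = 9*4947 + 3995
  4947 = 1*3995 + 952
  3995 = 4*952 + 187
  952 = 5*187 + 17
  187 = 11*17
so gcd(490127, 48518) = 17.
17 divides -289, so solutions exist.
Back-substitute for Bézout coefficients:
  17 = 952 - 5*187
  ... = 490127*(255) + 48518*(-2576)
Scale by -289/17 = -17: (m₀, n₀) = (-4335, 43792).
General solution: m = -4335 + 2854t, n = 43792 - 28831t for integer t.
m ≥ 0: smallest is -4335 mod 2854 = 1373 (at t = 2), with n = -13870.

1373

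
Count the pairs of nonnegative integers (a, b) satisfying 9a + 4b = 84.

gcd(9, 4):
  9 = 2*4 + 1
  4 = 4*1
so gcd(9, 4) = 1.
Back-substitute for Bézout coefficients:
  1 = 9 - 2*4
  ... = 9*(1) + 4*(-2)
Scale by 84: one solution is (84, -168). Reduce a mod 4: (0, 21).
General: a = 0 + 4t, b = 21 - 9t.
a ≥ 0 ⇒ t ≥ 0; b ≥ 0 ⇒ t ≤ 2. So t ∈ [0, 2]: 3 solutions.

3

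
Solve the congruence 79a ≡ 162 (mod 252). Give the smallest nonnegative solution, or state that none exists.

gcd(252, 79) = 1  (252 = 3·79 + 15, 79 = 5·15 + 4, 15 = 3·4 + 3, 4 = 1·3 + 1, 3 = 3·1).
1 divides 162, so solutions exist.
Back-substituting, 79·(67) + 252·(-21) = 1.
So 79·(67) ≡ 1 (mod 252); multiply by 162: a ≡ 10854 (mod 252).
Smallest nonnegative: a = 10854 mod 252 = 18.

18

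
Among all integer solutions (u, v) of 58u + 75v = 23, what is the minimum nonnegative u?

56

gcd(75, 58) = 1.
1 divides 23, so solutions exist.
By Bézout, 58×(22) + 75×(-17) = 1.
Scale by 23/1 = 23: (u₀, v₀) = (506, -391).
General solution: u = 506 + 75t, v = -391 - 58t for integer t.
u ≥ 0: smallest is 506 mod 75 = 56 (at t = -6), with v = -43.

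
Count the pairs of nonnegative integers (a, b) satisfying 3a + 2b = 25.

gcd(3, 2) = 1  (3 = 1*2 + 1, 2 = 2*1).
Back-substituting, 3*(1) + 2*(-1) = 1.
Scale by 25: one solution is (25, -25). Reduce a mod 2: (1, 11).
General: a = 1 + 2t, b = 11 - 3t.
a ≥ 0 ⇒ t ≥ 0; b ≥ 0 ⇒ t ≤ 3. So t ∈ [0, 3]: 4 solutions.

4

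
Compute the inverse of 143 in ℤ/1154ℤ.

gcd(1154, 143):
  1154 = 8×143 + 10
  143 = 14×10 + 3
  10 = 3×3 + 1
  3 = 3×1
so gcd(1154, 143) = 1.
Back-substitute for Bézout coefficients:
  1 = 10 - 3×3
  ... = 143×(-347) + 1154×(43)
So 143×-347 ≡ 1 (mod 1154), and -347 mod 1154 = 807.

807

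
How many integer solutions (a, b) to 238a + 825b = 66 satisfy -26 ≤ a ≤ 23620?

29

gcd(825, 238) = 1  (825 = 3·238 + 111, 238 = 2·111 + 16, 111 = 6·16 + 15, 16 = 1·15 + 1, 15 = 15·1).
Back-substituting, 238·(52) + 825·(-15) = 1.
Scale by 66: particular solution (3432, -990); reduce a mod 825: (132, -38).
General solution: a = 132 + 825t, b = -38 - 238t for integer t.
-26 ≤ 132 + 825t ≤ 23620 gives t ∈ [0, 28], which is 29 values.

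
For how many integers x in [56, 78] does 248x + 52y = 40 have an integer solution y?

1

gcd(248, 52):
  248 = 4·52 + 40
  52 = 1·40 + 12
  40 = 3·12 + 4
  12 = 3·4
so gcd(248, 52) = 4.
Back-substitute for Bézout coefficients:
  4 = 40 - 3·12
  ... = 248·(4) + 52·(-19)
Scale by 10: particular solution (40, -190); reduce x mod 13: (1, -4).
General solution: x = 1 + 13t, y = -4 - 62t for integer t.
56 ≤ 1 + 13t ≤ 78 gives t ∈ [5, 5], which is 1 value.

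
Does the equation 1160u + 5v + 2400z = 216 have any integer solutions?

no

gcd(1160, 5):
  1160 = 232*5
so gcd(1160, 5) = 5.
gcd(5, 2400) = 5.
5 does not divide 216 (remainder 1), so no integer solutions.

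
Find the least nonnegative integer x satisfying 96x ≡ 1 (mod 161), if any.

52

gcd(161, 96) = 1  (161 = 1·96 + 65, 96 = 1·65 + 31, 65 = 2·31 + 3, 31 = 10·3 + 1, 3 = 3·1).
1 divides 1, so solutions exist.
Back-substituting, 96·(52) + 161·(-31) = 1.
So 96·(52) ≡ 1 (mod 161); multiply by 1: x ≡ 52 (mod 161).
Smallest nonnegative: x = 52 mod 161 = 52.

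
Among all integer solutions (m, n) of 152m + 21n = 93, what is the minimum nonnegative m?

6

gcd(152, 21):
  152 = 7·21 + 5
  21 = 4·5 + 1
  5 = 5·1
so gcd(152, 21) = 1.
1 divides 93, so solutions exist.
Back-substitute for Bézout coefficients:
  1 = 21 - 4·5
  ... = 152·(-4) + 21·(29)
Scale by 93/1 = 93: (m₀, n₀) = (-372, 2697).
General solution: m = -372 + 21t, n = 2697 - 152t for integer t.
m ≥ 0: smallest is -372 mod 21 = 6 (at t = 18), with n = -39.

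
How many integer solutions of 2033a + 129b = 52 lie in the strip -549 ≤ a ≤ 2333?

gcd(2033, 129) = 1.
By Bézout, 2033×(-25) + 129×(394) = 1.
Particular solution: (119, -1875).
General solution: a = 119 + 129t, b = -1875 - 2033t for integer t.
-549 ≤ 119 + 129t ≤ 2333 gives t ∈ [-5, 17], which is 23 values.

23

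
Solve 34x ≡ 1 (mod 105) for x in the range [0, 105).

34

gcd(105, 34) = 1.
By Bézout, 34·(34) + 105·(-11) = 1.
So 34·34 ≡ 1 (mod 105), and 34 mod 105 = 34.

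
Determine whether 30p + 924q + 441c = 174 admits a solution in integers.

yes

gcd(924, 30):
  924 = 30*30 + 24
  30 = 1*24 + 6
  24 = 4*6
so gcd(924, 30) = 6.
gcd(6, 441) = 3.
3 divides 174, so integer solutions exist.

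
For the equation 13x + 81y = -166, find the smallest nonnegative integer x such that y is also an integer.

62

gcd(81, 13):
  81 = 6*13 + 3
  13 = 4*3 + 1
  3 = 3*1
so gcd(81, 13) = 1.
1 divides -166, so solutions exist.
Back-substitute for Bézout coefficients:
  1 = 13 - 4*3
  ... = 13*(25) + 81*(-4)
Scale by -166/1 = -166: (x₀, y₀) = (-4150, 664).
General solution: x = -4150 + 81t, y = 664 - 13t for integer t.
x ≥ 0: smallest is -4150 mod 81 = 62 (at t = 52), with y = -12.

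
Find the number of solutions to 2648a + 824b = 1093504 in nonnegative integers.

gcd(2648, 824) = 8  (2648 = 3×824 + 176, 824 = 4×176 + 120, 176 = 1×120 + 56, 120 = 2×56 + 8, 56 = 7×8).
Back-substituting, 2648×(-14) + 824×(45) = 8.
Scale by 136688: one solution is (-1913632, 6150960). Reduce a mod 103: (5, 1311).
General: a = 5 + 103t, b = 1311 - 331t.
a ≥ 0 ⇒ t ≥ 0; b ≥ 0 ⇒ t ≤ 3. So t ∈ [0, 3]: 4 solutions.

4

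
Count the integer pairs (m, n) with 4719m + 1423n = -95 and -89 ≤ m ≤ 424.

0

gcd(4719, 1423) = 1  (4719 = 3*1423 + 450, 1423 = 3*450 + 73, 450 = 6*73 + 12, 73 = 6*12 + 1, 12 = 12*1).
Back-substituting, 4719*(-117) + 1423*(388) = 1.
Scale by -95: particular solution (11115, -36860); reduce m mod 1423: (1154, -3827).
General solution: m = 1154 + 1423t, n = -3827 - 4719t for integer t.
-89 ≤ 1154 + 1423t ≤ 424 gives t ∈ [0, -1], which is 0 values.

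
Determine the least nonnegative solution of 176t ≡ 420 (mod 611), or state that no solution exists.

294

gcd(611, 176) = 1  (611 = 3*176 + 83, 176 = 2*83 + 10, 83 = 8*10 + 3, 10 = 3*3 + 1, 3 = 3*1).
1 divides 420, so solutions exist.
Back-substituting, 176*(184) + 611*(-53) = 1.
So 176*(184) ≡ 1 (mod 611); multiply by 420: t ≡ 77280 (mod 611).
Smallest nonnegative: t = 77280 mod 611 = 294.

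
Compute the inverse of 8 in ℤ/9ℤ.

gcd(9, 8) = 1  (9 = 1*8 + 1, 8 = 8*1).
Back-substituting, 8*(-1) + 9*(1) = 1.
So 8*-1 ≡ 1 (mod 9), and -1 mod 9 = 8.

8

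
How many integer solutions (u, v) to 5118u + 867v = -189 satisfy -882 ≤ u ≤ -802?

gcd(5118, 867) = 3  (5118 = 5×867 + 783, 867 = 1×783 + 84, 783 = 9×84 + 27, 84 = 3×27 + 3, 27 = 9×3).
Back-substituting, 5118×(-31) + 867×(183) = 3.
Scale by -63: particular solution (1953, -11529); reduce u mod 289: (219, -1293).
General solution: u = 219 + 289t, v = -1293 - 1706t for integer t.
-882 ≤ 219 + 289t ≤ -802 gives t ∈ [-3, -4], which is 0 values.

0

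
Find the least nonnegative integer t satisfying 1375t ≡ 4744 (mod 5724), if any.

2164

gcd(5724, 1375) = 1  (5724 = 4*1375 + 224, 1375 = 6*224 + 31, 224 = 7*31 + 7, 31 = 4*7 + 3, 7 = 2*3 + 1, 3 = 3*1).
1 divides 4744, so solutions exist.
Back-substituting, 1375*(-1661) + 5724*(399) = 1.
So 1375*(-1661) ≡ 1 (mod 5724); multiply by 4744: t ≡ -7879784 (mod 5724).
Smallest nonnegative: t = -7879784 mod 5724 = 2164.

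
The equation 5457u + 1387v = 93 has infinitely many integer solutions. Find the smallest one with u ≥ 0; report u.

gcd(5457, 1387):
  5457 = 3·1387 + 1296
  1387 = 1·1296 + 91
  1296 = 14·91 + 22
  91 = 4·22 + 3
  22 = 7·3 + 1
  3 = 3·1
so gcd(5457, 1387) = 1.
1 divides 93, so solutions exist.
Back-substitute for Bézout coefficients:
  1 = 22 - 7·3
  ... = 5457·(442) + 1387·(-1739)
Scale by 93/1 = 93: (u₀, v₀) = (41106, -161727).
General solution: u = 41106 + 1387t, v = -161727 - 5457t for integer t.
u ≥ 0: smallest is 41106 mod 1387 = 883 (at t = -29), with v = -3474.

883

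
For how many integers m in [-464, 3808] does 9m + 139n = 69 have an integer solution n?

31

gcd(139, 9):
  139 = 15*9 + 4
  9 = 2*4 + 1
  4 = 4*1
so gcd(139, 9) = 1.
Back-substitute for Bézout coefficients:
  1 = 9 - 2*4
  ... = 9*(31) + 139*(-2)
Scale by 69: particular solution (2139, -138); reduce m mod 139: (54, -3).
General solution: m = 54 + 139t, n = -3 - 9t for integer t.
-464 ≤ 54 + 139t ≤ 3808 gives t ∈ [-3, 27], which is 31 values.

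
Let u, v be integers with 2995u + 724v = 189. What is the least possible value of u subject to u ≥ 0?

gcd(2995, 724):
  2995 = 4×724 + 99
  724 = 7×99 + 31
  99 = 3×31 + 6
  31 = 5×6 + 1
  6 = 6×1
so gcd(2995, 724) = 1.
1 divides 189, so solutions exist.
Back-substitute for Bézout coefficients:
  1 = 31 - 5×6
  ... = 2995×(-117) + 724×(484)
Scale by 189/1 = 189: (u₀, v₀) = (-22113, 91476).
General solution: u = -22113 + 724t, v = 91476 - 2995t for integer t.
u ≥ 0: smallest is -22113 mod 724 = 331 (at t = 31), with v = -1369.

331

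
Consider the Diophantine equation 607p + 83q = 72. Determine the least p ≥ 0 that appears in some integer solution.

73

gcd(607, 83) = 1.
1 divides 72, so solutions exist.
By Bézout, 607×(16) + 83×(-117) = 1.
Scale by 72/1 = 72: (p₀, q₀) = (1152, -8424).
General solution: p = 1152 + 83t, q = -8424 - 607t for integer t.
p ≥ 0: smallest is 1152 mod 83 = 73 (at t = -13), with q = -533.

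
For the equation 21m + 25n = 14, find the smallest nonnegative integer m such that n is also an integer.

gcd(25, 21) = 1.
1 divides 14, so solutions exist.
By Bézout, 21×(6) + 25×(-5) = 1.
Scale by 14/1 = 14: (m₀, n₀) = (84, -70).
General solution: m = 84 + 25t, n = -70 - 21t for integer t.
m ≥ 0: smallest is 84 mod 25 = 9 (at t = -3), with n = -7.

9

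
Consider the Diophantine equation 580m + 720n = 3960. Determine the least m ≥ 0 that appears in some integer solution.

18

gcd(720, 580):
  720 = 1×580 + 140
  580 = 4×140 + 20
  140 = 7×20
so gcd(720, 580) = 20.
20 divides 3960, so solutions exist.
Back-substitute for Bézout coefficients:
  20 = 580 - 4×140
  ... = 580×(5) + 720×(-4)
Scale by 3960/20 = 198: (m₀, n₀) = (990, -792).
General solution: m = 990 + 36t, n = -792 - 29t for integer t.
m ≥ 0: smallest is 990 mod 36 = 18 (at t = -27), with n = -9.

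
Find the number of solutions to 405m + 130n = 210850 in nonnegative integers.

20

gcd(405, 130) = 5.
By Bézout, 405·(9) + 130·(-28) = 5.
One solution: (8, 1597).
General: m = 8 + 26t, n = 1597 - 81t.
m ≥ 0 ⇒ t ≥ 0; n ≥ 0 ⇒ t ≤ 19. So t ∈ [0, 19]: 20 solutions.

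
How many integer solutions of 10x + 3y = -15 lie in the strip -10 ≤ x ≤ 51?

gcd(10, 3) = 1.
By Bézout, 10·(1) + 3·(-3) = 1.
Particular solution: (0, -5).
General solution: x = 0 + 3t, y = -5 - 10t for integer t.
-10 ≤ 0 + 3t ≤ 51 gives t ∈ [-3, 17], which is 21 values.

21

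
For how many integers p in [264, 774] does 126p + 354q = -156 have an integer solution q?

8

gcd(354, 126) = 6  (354 = 2·126 + 102, 126 = 1·102 + 24, 102 = 4·24 + 6, 24 = 4·6).
Back-substituting, 126·(-14) + 354·(5) = 6.
Scale by -26: particular solution (364, -130); reduce p mod 59: (10, -4).
General solution: p = 10 + 59t, q = -4 - 21t for integer t.
264 ≤ 10 + 59t ≤ 774 gives t ∈ [5, 12], which is 8 values.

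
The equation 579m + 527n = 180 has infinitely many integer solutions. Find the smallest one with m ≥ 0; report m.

44

gcd(579, 527):
  579 = 1·527 + 52
  527 = 10·52 + 7
  52 = 7·7 + 3
  7 = 2·3 + 1
  3 = 3·1
so gcd(579, 527) = 1.
1 divides 180, so solutions exist.
Back-substitute for Bézout coefficients:
  1 = 7 - 2·3
  ... = 579·(-152) + 527·(167)
Scale by 180/1 = 180: (m₀, n₀) = (-27360, 30060).
General solution: m = -27360 + 527t, n = 30060 - 579t for integer t.
m ≥ 0: smallest is -27360 mod 527 = 44 (at t = 52), with n = -48.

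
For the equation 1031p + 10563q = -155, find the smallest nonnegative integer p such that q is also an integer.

5225

gcd(10563, 1031) = 1.
1 divides -155, so solutions exist.
By Bézout, 1031*(1670) + 10563*(-163) = 1.
Scale by -155/1 = -155: (p₀, q₀) = (-258850, 25265).
General solution: p = -258850 + 10563t, q = 25265 - 1031t for integer t.
p ≥ 0: smallest is -258850 mod 10563 = 5225 (at t = 25), with q = -510.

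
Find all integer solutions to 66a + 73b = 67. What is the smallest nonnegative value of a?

gcd(73, 66) = 1.
1 divides 67, so solutions exist.
By Bézout, 66×(-21) + 73×(19) = 1.
Scale by 67/1 = 67: (a₀, b₀) = (-1407, 1273).
General solution: a = -1407 + 73t, b = 1273 - 66t for integer t.
a ≥ 0: smallest is -1407 mod 73 = 53 (at t = 20), with b = -47.

53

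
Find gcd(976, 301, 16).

1

gcd(976, 301):
  976 = 3*301 + 73
  301 = 4*73 + 9
  73 = 8*9 + 1
  9 = 9*1
so gcd(976, 301) = 1.
gcd(1, 16) = 1.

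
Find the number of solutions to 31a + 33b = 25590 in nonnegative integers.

25

gcd(33, 31) = 1.
By Bézout, 31×(16) + 33×(-15) = 1.
One solution: (9, 767).
General: a = 9 + 33t, b = 767 - 31t.
a ≥ 0 ⇒ t ≥ 0; b ≥ 0 ⇒ t ≤ 24. So t ∈ [0, 24]: 25 solutions.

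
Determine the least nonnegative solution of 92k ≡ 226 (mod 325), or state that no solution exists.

gcd(325, 92) = 1  (325 = 3*92 + 49, 92 = 1*49 + 43, 49 = 1*43 + 6, 43 = 7*6 + 1, 6 = 6*1).
1 divides 226, so solutions exist.
Back-substituting, 92*(53) + 325*(-15) = 1.
So 92*(53) ≡ 1 (mod 325); multiply by 226: k ≡ 11978 (mod 325).
Smallest nonnegative: k = 11978 mod 325 = 278.

278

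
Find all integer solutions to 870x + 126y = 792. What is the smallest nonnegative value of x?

gcd(870, 126):
  870 = 6×126 + 114
  126 = 1×114 + 12
  114 = 9×12 + 6
  12 = 2×6
so gcd(870, 126) = 6.
6 divides 792, so solutions exist.
Back-substitute for Bézout coefficients:
  6 = 114 - 9×12
  ... = 870×(10) + 126×(-69)
Scale by 792/6 = 132: (x₀, y₀) = (1320, -9108).
General solution: x = 1320 + 21t, y = -9108 - 145t for integer t.
x ≥ 0: smallest is 1320 mod 21 = 18 (at t = -62), with y = -118.

18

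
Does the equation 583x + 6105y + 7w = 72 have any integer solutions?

yes

gcd(6105, 583) = 11  (6105 = 10*583 + 275, 583 = 2*275 + 33, 275 = 8*33 + 11, 33 = 3*11).
gcd(11, 7) = 1.
1 divides 72, so integer solutions exist.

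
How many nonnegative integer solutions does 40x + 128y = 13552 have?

21

gcd(128, 40):
  128 = 3×40 + 8
  40 = 5×8
so gcd(128, 40) = 8.
Back-substitute for Bézout coefficients:
  8 = 128 - 3×40
  ... = 40×(-3) + 128×(1)
Scale by 1694: one solution is (-5082, 1694). Reduce x mod 16: (6, 104).
General: x = 6 + 16t, y = 104 - 5t.
x ≥ 0 ⇒ t ≥ 0; y ≥ 0 ⇒ t ≤ 20. So t ∈ [0, 20]: 21 solutions.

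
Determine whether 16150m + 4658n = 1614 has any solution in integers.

gcd(16150, 4658) = 34.
34 does not divide 1614 (remainder 16), so no integer solutions.

no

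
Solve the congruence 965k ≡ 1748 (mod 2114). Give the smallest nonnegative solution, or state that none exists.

1038

gcd(2114, 965) = 1  (2114 = 2·965 + 184, 965 = 5·184 + 45, 184 = 4·45 + 4, 45 = 11·4 + 1, 4 = 4·1).
1 divides 1748, so solutions exist.
Back-substituting, 965·(517) + 2114·(-236) = 1.
So 965·(517) ≡ 1 (mod 2114); multiply by 1748: k ≡ 903716 (mod 2114).
Smallest nonnegative: k = 903716 mod 2114 = 1038.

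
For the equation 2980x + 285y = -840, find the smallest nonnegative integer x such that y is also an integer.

33

gcd(2980, 285):
  2980 = 10·285 + 130
  285 = 2·130 + 25
  130 = 5·25 + 5
  25 = 5·5
so gcd(2980, 285) = 5.
5 divides -840, so solutions exist.
Back-substitute for Bézout coefficients:
  5 = 130 - 5·25
  ... = 2980·(11) + 285·(-115)
Scale by -840/5 = -168: (x₀, y₀) = (-1848, 19320).
General solution: x = -1848 + 57t, y = 19320 - 596t for integer t.
x ≥ 0: smallest is -1848 mod 57 = 33 (at t = 33), with y = -348.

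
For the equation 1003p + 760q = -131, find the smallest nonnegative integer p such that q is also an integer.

gcd(1003, 760) = 1.
1 divides -131, so solutions exist.
By Bézout, 1003*(147) + 760*(-194) = 1.
Scale by -131/1 = -131: (p₀, q₀) = (-19257, 25414).
General solution: p = -19257 + 760t, q = 25414 - 1003t for integer t.
p ≥ 0: smallest is -19257 mod 760 = 503 (at t = 26), with q = -664.

503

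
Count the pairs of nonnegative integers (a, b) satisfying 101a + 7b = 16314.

gcd(101, 7) = 1.
By Bézout, 101*(-2) + 7*(29) = 1.
One solution: (6, 2244).
General: a = 6 + 7t, b = 2244 - 101t.
a ≥ 0 ⇒ t ≥ 0; b ≥ 0 ⇒ t ≤ 22. So t ∈ [0, 22]: 23 solutions.

23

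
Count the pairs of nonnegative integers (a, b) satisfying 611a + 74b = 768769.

gcd(611, 74):
  611 = 8·74 + 19
  74 = 3·19 + 17
  19 = 1·17 + 2
  17 = 8·2 + 1
  2 = 2·1
so gcd(611, 74) = 1.
Back-substitute for Bézout coefficients:
  1 = 17 - 8·2
  ... = 611·(-35) + 74·(289)
Scale by 768769: one solution is (-26906915, 222174241). Reduce a mod 74: (3, 10364).
General: a = 3 + 74t, b = 10364 - 611t.
a ≥ 0 ⇒ t ≥ 0; b ≥ 0 ⇒ t ≤ 16. So t ∈ [0, 16]: 17 solutions.

17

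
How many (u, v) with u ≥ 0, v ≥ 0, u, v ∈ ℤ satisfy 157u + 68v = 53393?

5

gcd(157, 68):
  157 = 2·68 + 21
  68 = 3·21 + 5
  21 = 4·5 + 1
  5 = 5·1
so gcd(157, 68) = 1.
Back-substitute for Bézout coefficients:
  1 = 21 - 4·5
  ... = 157·(13) + 68·(-30)
Scale by 53393: one solution is (694109, -1601790). Reduce u mod 68: (33, 709).
General: u = 33 + 68t, v = 709 - 157t.
u ≥ 0 ⇒ t ≥ 0; v ≥ 0 ⇒ t ≤ 4. So t ∈ [0, 4]: 5 solutions.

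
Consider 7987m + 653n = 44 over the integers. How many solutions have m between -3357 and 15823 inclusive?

gcd(7987, 653) = 1.
By Bézout, 7987·(-160) + 653·(1957) = 1.
Particular solution: (143, -1749).
General solution: m = 143 + 653t, n = -1749 - 7987t for integer t.
-3357 ≤ 143 + 653t ≤ 15823 gives t ∈ [-5, 24], which is 30 values.

30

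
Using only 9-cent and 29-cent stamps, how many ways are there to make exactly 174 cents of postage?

Need nonnegative integers with 9j + 29k = 174.
gcd(9, 29) = 1, and 9·(13) + 29·(-4) = 1.
So (j₀, k₀) = (2262, -696); general j = 2262 + 29t, k = -696 - 9t.
j ≥ 0 ⇒ t ≥ -78; k ≥ 0 ⇒ t ≤ -78. That's 1 value of t.

1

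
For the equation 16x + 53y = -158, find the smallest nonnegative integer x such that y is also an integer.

10

gcd(53, 16):
  53 = 3·16 + 5
  16 = 3·5 + 1
  5 = 5·1
so gcd(53, 16) = 1.
1 divides -158, so solutions exist.
Back-substitute for Bézout coefficients:
  1 = 16 - 3·5
  ... = 16·(10) + 53·(-3)
Scale by -158/1 = -158: (x₀, y₀) = (-1580, 474).
General solution: x = -1580 + 53t, y = 474 - 16t for integer t.
x ≥ 0: smallest is -1580 mod 53 = 10 (at t = 30), with y = -6.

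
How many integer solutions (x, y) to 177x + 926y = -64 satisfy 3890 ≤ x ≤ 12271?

9

gcd(926, 177):
  926 = 5×177 + 41
  177 = 4×41 + 13
  41 = 3×13 + 2
  13 = 6×2 + 1
  2 = 2×1
so gcd(926, 177) = 1.
Back-substitute for Bézout coefficients:
  1 = 13 - 6×2
  ... = 177×(429) + 926×(-82)
Scale by -64: particular solution (-27456, 5248); reduce x mod 926: (324, -62).
General solution: x = 324 + 926t, y = -62 - 177t for integer t.
3890 ≤ 324 + 926t ≤ 12271 gives t ∈ [4, 12], which is 9 values.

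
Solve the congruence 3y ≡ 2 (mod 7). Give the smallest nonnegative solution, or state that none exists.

gcd(7, 3):
  7 = 2·3 + 1
  3 = 3·1
so gcd(7, 3) = 1.
1 divides 2, so solutions exist.
Back-substitute for Bézout coefficients:
  1 = 7 - 2·3
  ... = 3·(-2) + 7·(1)
So 3·(-2) ≡ 1 (mod 7); multiply by 2: y ≡ -4 (mod 7).
Smallest nonnegative: y = -4 mod 7 = 3.

3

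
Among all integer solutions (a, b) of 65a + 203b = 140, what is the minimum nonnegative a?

gcd(203, 65) = 1  (203 = 3·65 + 8, 65 = 8·8 + 1, 8 = 8·1).
1 divides 140, so solutions exist.
Back-substituting, 65·(25) + 203·(-8) = 1.
Scale by 140/1 = 140: (a₀, b₀) = (3500, -1120).
General solution: a = 3500 + 203t, b = -1120 - 65t for integer t.
a ≥ 0: smallest is 3500 mod 203 = 49 (at t = -17), with b = -15.

49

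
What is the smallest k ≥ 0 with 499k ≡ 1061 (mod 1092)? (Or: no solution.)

779

gcd(1092, 499):
  1092 = 2·499 + 94
  499 = 5·94 + 29
  94 = 3·29 + 7
  29 = 4·7 + 1
  7 = 7·1
so gcd(1092, 499) = 1.
1 divides 1061, so solutions exist.
Back-substitute for Bézout coefficients:
  1 = 29 - 4·7
  ... = 499·(151) + 1092·(-69)
So 499·(151) ≡ 1 (mod 1092); multiply by 1061: k ≡ 160211 (mod 1092).
Smallest nonnegative: k = 160211 mod 1092 = 779.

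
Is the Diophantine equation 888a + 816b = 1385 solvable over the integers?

no

gcd(888, 816) = 24  (888 = 1*816 + 72, 816 = 11*72 + 24, 72 = 3*24).
24 does not divide 1385 (remainder 17), so no integer solutions.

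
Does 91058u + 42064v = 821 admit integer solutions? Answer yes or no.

gcd(91058, 42064) = 22.
22 does not divide 821 (remainder 7), so no integer solutions.

no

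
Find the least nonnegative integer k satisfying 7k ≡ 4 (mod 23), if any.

gcd(23, 7):
  23 = 3×7 + 2
  7 = 3×2 + 1
  2 = 2×1
so gcd(23, 7) = 1.
1 divides 4, so solutions exist.
Back-substitute for Bézout coefficients:
  1 = 7 - 3×2
  ... = 7×(10) + 23×(-3)
So 7×(10) ≡ 1 (mod 23); multiply by 4: k ≡ 40 (mod 23).
Smallest nonnegative: k = 40 mod 23 = 17.

17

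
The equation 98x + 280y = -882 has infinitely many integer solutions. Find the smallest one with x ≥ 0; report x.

gcd(280, 98):
  280 = 2*98 + 84
  98 = 1*84 + 14
  84 = 6*14
so gcd(280, 98) = 14.
14 divides -882, so solutions exist.
Back-substitute for Bézout coefficients:
  14 = 98 - 1*84
  ... = 98*(3) + 280*(-1)
Scale by -882/14 = -63: (x₀, y₀) = (-189, 63).
General solution: x = -189 + 20t, y = 63 - 7t for integer t.
x ≥ 0: smallest is -189 mod 20 = 11 (at t = 10), with y = -7.

11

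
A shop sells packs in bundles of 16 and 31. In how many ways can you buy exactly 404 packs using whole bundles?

Need nonnegative integers with 16j + 31k = 404.
gcd(16, 31) = 1, and 16·(2) + 31·(-1) = 1.
So (j₀, k₀) = (808, -404); general j = 808 + 31t, k = -404 - 16t.
j ≥ 0 ⇒ t ≥ -26; k ≥ 0 ⇒ t ≤ -26. That's 1 value of t.

1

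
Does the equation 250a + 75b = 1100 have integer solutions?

gcd(250, 75) = 25  (250 = 3·75 + 25, 75 = 3·25).
25 divides 1100, so integer solutions exist.

yes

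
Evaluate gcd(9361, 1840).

gcd(9361, 1840):
  9361 = 5×1840 + 161
  1840 = 11×161 + 69
  161 = 2×69 + 23
  69 = 3×23
so gcd(9361, 1840) = 23.

23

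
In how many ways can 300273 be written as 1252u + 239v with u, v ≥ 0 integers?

gcd(1252, 239) = 1.
By Bézout, 1252*(-109) + 239*(571) = 1.
One solution: (98, 743).
General: u = 98 + 239t, v = 743 - 1252t.
u ≥ 0 ⇒ t ≥ 0; v ≥ 0 ⇒ t ≤ 0. So t ∈ [0, 0]: 1 solution.

1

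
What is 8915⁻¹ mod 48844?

gcd(48844, 8915):
  48844 = 5*8915 + 4269
  8915 = 2*4269 + 377
  4269 = 11*377 + 122
  377 = 3*122 + 11
  122 = 11*11 + 1
  11 = 11*1
so gcd(48844, 8915) = 1.
Back-substitute for Bézout coefficients:
  1 = 122 - 11*11
  ... = 8915*(-4405) + 48844*(804)
So 8915*-4405 ≡ 1 (mod 48844), and -4405 mod 48844 = 44439.

44439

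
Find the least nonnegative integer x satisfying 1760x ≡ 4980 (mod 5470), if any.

gcd(5470, 1760) = 10.
10 divides 4980, so solutions exist.
By Bézout, 1760·(115) + 5470·(-37) = 10.
So 1760·(115) ≡ 10 (mod 5470); multiply by 498: x ≡ 57270 (mod 547).
Smallest nonnegative: x = 57270 mod 547 = 382.

382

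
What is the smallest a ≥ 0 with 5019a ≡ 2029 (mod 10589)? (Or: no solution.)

gcd(10589, 5019):
  10589 = 2×5019 + 551
  5019 = 9×551 + 60
  551 = 9×60 + 11
  60 = 5×11 + 5
  11 = 2×5 + 1
  5 = 5×1
so gcd(10589, 5019) = 1.
1 divides 2029, so solutions exist.
Back-substitute for Bézout coefficients:
  1 = 11 - 2×5
  ... = 5019×(-1941) + 10589×(920)
So 5019×(-1941) ≡ 1 (mod 10589); multiply by 2029: a ≡ -3938289 (mod 10589).
Smallest nonnegative: a = -3938289 mod 10589 = 819.

819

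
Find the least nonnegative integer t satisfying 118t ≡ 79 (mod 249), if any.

gcd(249, 118) = 1  (249 = 2*118 + 13, 118 = 9*13 + 1, 13 = 13*1).
1 divides 79, so solutions exist.
Back-substituting, 118*(19) + 249*(-9) = 1.
So 118*(19) ≡ 1 (mod 249); multiply by 79: t ≡ 1501 (mod 249).
Smallest nonnegative: t = 1501 mod 249 = 7.

7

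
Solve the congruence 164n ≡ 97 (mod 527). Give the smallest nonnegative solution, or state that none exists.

gcd(527, 164) = 1  (527 = 3×164 + 35, 164 = 4×35 + 24, 35 = 1×24 + 11, 24 = 2×11 + 2, 11 = 5×2 + 1, 2 = 2×1).
1 divides 97, so solutions exist.
Back-substituting, 164×(-241) + 527×(75) = 1.
So 164×(-241) ≡ 1 (mod 527); multiply by 97: n ≡ -23377 (mod 527).
Smallest nonnegative: n = -23377 mod 527 = 338.

338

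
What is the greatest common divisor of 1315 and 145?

5

gcd(1315, 145) = 5  (1315 = 9·145 + 10, 145 = 14·10 + 5, 10 = 2·5).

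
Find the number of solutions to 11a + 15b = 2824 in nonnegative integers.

gcd(15, 11) = 1  (15 = 1×11 + 4, 11 = 2×4 + 3, 4 = 1×3 + 1, 3 = 3×1).
Back-substituting, 11×(-4) + 15×(3) = 1.
Scale by 2824: one solution is (-11296, 8472). Reduce a mod 15: (14, 178).
General: a = 14 + 15t, b = 178 - 11t.
a ≥ 0 ⇒ t ≥ 0; b ≥ 0 ⇒ t ≤ 16. So t ∈ [0, 16]: 17 solutions.

17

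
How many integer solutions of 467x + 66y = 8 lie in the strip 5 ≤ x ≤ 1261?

gcd(467, 66) = 1  (467 = 7*66 + 5, 66 = 13*5 + 1, 5 = 5*1).
Back-substituting, 467*(-13) + 66*(92) = 1.
Scale by 8: particular solution (-104, 736); reduce x mod 66: (28, -198).
General solution: x = 28 + 66t, y = -198 - 467t for integer t.
5 ≤ 28 + 66t ≤ 1261 gives t ∈ [0, 18], which is 19 values.

19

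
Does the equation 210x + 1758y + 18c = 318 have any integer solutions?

gcd(1758, 210) = 6  (1758 = 8·210 + 78, 210 = 2·78 + 54, 78 = 1·54 + 24, 54 = 2·24 + 6, 24 = 4·6).
gcd(6, 18) = 6.
6 divides 318, so integer solutions exist.

yes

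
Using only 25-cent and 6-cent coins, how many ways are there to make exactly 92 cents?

1

Need nonnegative integers with 25j + 6k = 92.
gcd(25, 6) = 1, and 25·(1) + 6·(-4) = 1.
So (j₀, k₀) = (92, -368); general j = 92 + 6t, k = -368 - 25t.
j ≥ 0 ⇒ t ≥ -15; k ≥ 0 ⇒ t ≤ -15. That's 1 value of t.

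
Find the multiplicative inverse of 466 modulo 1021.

195

gcd(1021, 466) = 1  (1021 = 2×466 + 89, 466 = 5×89 + 21, 89 = 4×21 + 5, 21 = 4×5 + 1, 5 = 5×1).
Back-substituting, 466×(195) + 1021×(-89) = 1.
So 466×195 ≡ 1 (mod 1021), and 195 mod 1021 = 195.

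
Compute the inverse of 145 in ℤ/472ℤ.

gcd(472, 145) = 1.
By Bézout, 145·(153) + 472·(-47) = 1.
So 145·153 ≡ 1 (mod 472), and 153 mod 472 = 153.

153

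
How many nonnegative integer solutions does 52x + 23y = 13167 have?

gcd(52, 23):
  52 = 2*23 + 6
  23 = 3*6 + 5
  6 = 1*5 + 1
  5 = 5*1
so gcd(52, 23) = 1.
Back-substitute for Bézout coefficients:
  1 = 6 - 1*5
  ... = 52*(4) + 23*(-9)
Scale by 13167: one solution is (52668, -118503). Reduce x mod 23: (21, 525).
General: x = 21 + 23t, y = 525 - 52t.
x ≥ 0 ⇒ t ≥ 0; y ≥ 0 ⇒ t ≤ 10. So t ∈ [0, 10]: 11 solutions.

11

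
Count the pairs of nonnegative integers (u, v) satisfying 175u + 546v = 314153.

gcd(546, 175):
  546 = 3×175 + 21
  175 = 8×21 + 7
  21 = 3×7
so gcd(546, 175) = 7.
Back-substitute for Bézout coefficients:
  7 = 175 - 8×21
  ... = 175×(25) + 546×(-8)
Scale by 44879: one solution is (1121975, -359032). Reduce u mod 78: (23, 568).
General: u = 23 + 78t, v = 568 - 25t.
u ≥ 0 ⇒ t ≥ 0; v ≥ 0 ⇒ t ≤ 22. So t ∈ [0, 22]: 23 solutions.

23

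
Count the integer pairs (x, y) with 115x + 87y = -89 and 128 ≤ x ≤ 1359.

gcd(115, 87) = 1.
By Bézout, 115·(28) + 87·(-37) = 1.
Particular solution: (31, -42).
General solution: x = 31 + 87t, y = -42 - 115t for integer t.
128 ≤ 31 + 87t ≤ 1359 gives t ∈ [2, 15], which is 14 values.

14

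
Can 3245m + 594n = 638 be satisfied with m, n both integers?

gcd(3245, 594) = 11  (3245 = 5·594 + 275, 594 = 2·275 + 44, 275 = 6·44 + 11, 44 = 4·11).
11 divides 638, so integer solutions exist.

yes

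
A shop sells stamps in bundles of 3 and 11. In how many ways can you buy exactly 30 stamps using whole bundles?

1

Need nonnegative integers with 3j + 11k = 30.
gcd(3, 11) = 1, and 3·(4) + 11·(-1) = 1.
So (j₀, k₀) = (120, -30); general j = 120 + 11t, k = -30 - 3t.
j ≥ 0 ⇒ t ≥ -10; k ≥ 0 ⇒ t ≤ -10. That's 1 value of t.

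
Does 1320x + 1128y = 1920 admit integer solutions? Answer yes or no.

yes

gcd(1320, 1128) = 24  (1320 = 1*1128 + 192, 1128 = 5*192 + 168, 192 = 1*168 + 24, 168 = 7*24).
24 divides 1920, so integer solutions exist.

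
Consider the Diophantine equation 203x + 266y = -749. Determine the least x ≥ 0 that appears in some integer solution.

gcd(266, 203) = 7  (266 = 1*203 + 63, 203 = 3*63 + 14, 63 = 4*14 + 7, 14 = 2*7).
7 divides -749, so solutions exist.
Back-substituting, 203*(-17) + 266*(13) = 7.
Scale by -749/7 = -107: (x₀, y₀) = (1819, -1391).
General solution: x = 1819 + 38t, y = -1391 - 29t for integer t.
x ≥ 0: smallest is 1819 mod 38 = 33 (at t = -47), with y = -28.

33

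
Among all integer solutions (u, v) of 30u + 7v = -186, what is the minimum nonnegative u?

5

gcd(30, 7) = 1  (30 = 4×7 + 2, 7 = 3×2 + 1, 2 = 2×1).
1 divides -186, so solutions exist.
Back-substituting, 30×(-3) + 7×(13) = 1.
Scale by -186/1 = -186: (u₀, v₀) = (558, -2418).
General solution: u = 558 + 7t, v = -2418 - 30t for integer t.
u ≥ 0: smallest is 558 mod 7 = 5 (at t = -79), with v = -48.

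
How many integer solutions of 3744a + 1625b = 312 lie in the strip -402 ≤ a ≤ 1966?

19

gcd(3744, 1625):
  3744 = 2×1625 + 494
  1625 = 3×494 + 143
  494 = 3×143 + 65
  143 = 2×65 + 13
  65 = 5×13
so gcd(3744, 1625) = 13.
Back-substitute for Bézout coefficients:
  13 = 143 - 2×65
  ... = 3744×(-23) + 1625×(53)
Scale by 24: particular solution (-552, 1272); reduce a mod 125: (73, -168).
General solution: a = 73 + 125t, b = -168 - 288t for integer t.
-402 ≤ 73 + 125t ≤ 1966 gives t ∈ [-3, 15], which is 19 values.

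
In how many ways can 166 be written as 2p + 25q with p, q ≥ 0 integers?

gcd(25, 2):
  25 = 12·2 + 1
  2 = 2·1
so gcd(25, 2) = 1.
Back-substitute for Bézout coefficients:
  1 = 25 - 12·2
  ... = 2·(-12) + 25·(1)
Scale by 166: one solution is (-1992, 166). Reduce p mod 25: (8, 6).
General: p = 8 + 25t, q = 6 - 2t.
p ≥ 0 ⇒ t ≥ 0; q ≥ 0 ⇒ t ≤ 3. So t ∈ [0, 3]: 4 solutions.

4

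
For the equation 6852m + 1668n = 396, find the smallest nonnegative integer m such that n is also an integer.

30

gcd(6852, 1668):
  6852 = 4×1668 + 180
  1668 = 9×180 + 48
  180 = 3×48 + 36
  48 = 1×36 + 12
  36 = 3×12
so gcd(6852, 1668) = 12.
12 divides 396, so solutions exist.
Back-substitute for Bézout coefficients:
  12 = 48 - 1×36
  ... = 6852×(-37) + 1668×(152)
Scale by 396/12 = 33: (m₀, n₀) = (-1221, 5016).
General solution: m = -1221 + 139t, n = 5016 - 571t for integer t.
m ≥ 0: smallest is -1221 mod 139 = 30 (at t = 9), with n = -123.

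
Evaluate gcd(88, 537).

gcd(537, 88) = 1  (537 = 6*88 + 9, 88 = 9*9 + 7, 9 = 1*7 + 2, 7 = 3*2 + 1, 2 = 2*1).

1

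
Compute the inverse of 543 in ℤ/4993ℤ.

2308

gcd(4993, 543) = 1.
By Bézout, 543*(2308) + 4993*(-251) = 1.
So 543*2308 ≡ 1 (mod 4993), and 2308 mod 4993 = 2308.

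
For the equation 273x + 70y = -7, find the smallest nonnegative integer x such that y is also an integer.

1

gcd(273, 70):
  273 = 3×70 + 63
  70 = 1×63 + 7
  63 = 9×7
so gcd(273, 70) = 7.
7 divides -7, so solutions exist.
Back-substitute for Bézout coefficients:
  7 = 70 - 1×63
  ... = 273×(-1) + 70×(4)
Scale by -7/7 = -1: (x₀, y₀) = (1, -4).
General solution: x = 1 + 10t, y = -4 - 39t for integer t.
x ≥ 0: smallest is 1 mod 10 = 1 (at t = 0), with y = -4.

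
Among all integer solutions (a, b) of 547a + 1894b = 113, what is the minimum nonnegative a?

897

gcd(1894, 547):
  1894 = 3*547 + 253
  547 = 2*253 + 41
  253 = 6*41 + 7
  41 = 5*7 + 6
  7 = 1*6 + 1
  6 = 6*1
so gcd(1894, 547) = 1.
1 divides 113, so solutions exist.
Back-substitute for Bézout coefficients:
  1 = 7 - 1*6
  ... = 547*(-277) + 1894*(80)
Scale by 113/1 = 113: (a₀, b₀) = (-31301, 9040).
General solution: a = -31301 + 1894t, b = 9040 - 547t for integer t.
a ≥ 0: smallest is -31301 mod 1894 = 897 (at t = 17), with b = -259.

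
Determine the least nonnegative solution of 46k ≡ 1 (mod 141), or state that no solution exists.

gcd(141, 46) = 1.
1 divides 1, so solutions exist.
By Bézout, 46·(46) + 141·(-15) = 1.
So 46·(46) ≡ 1 (mod 141); multiply by 1: k ≡ 46 (mod 141).
Smallest nonnegative: k = 46 mod 141 = 46.

46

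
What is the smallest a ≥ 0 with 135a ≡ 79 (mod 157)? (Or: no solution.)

gcd(157, 135) = 1.
1 divides 79, so solutions exist.
By Bézout, 135*(-50) + 157*(43) = 1.
So 135*(-50) ≡ 1 (mod 157); multiply by 79: a ≡ -3950 (mod 157).
Smallest nonnegative: a = -3950 mod 157 = 132.

132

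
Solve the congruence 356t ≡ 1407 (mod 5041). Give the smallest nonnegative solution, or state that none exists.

981

gcd(5041, 356) = 1  (5041 = 14×356 + 57, 356 = 6×57 + 14, 57 = 4×14 + 1, 14 = 14×1).
1 divides 1407, so solutions exist.
Back-substituting, 356×(-354) + 5041×(25) = 1.
So 356×(-354) ≡ 1 (mod 5041); multiply by 1407: t ≡ -498078 (mod 5041).
Smallest nonnegative: t = -498078 mod 5041 = 981.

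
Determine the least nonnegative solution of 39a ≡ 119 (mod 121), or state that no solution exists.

62

gcd(121, 39) = 1  (121 = 3*39 + 4, 39 = 9*4 + 3, 4 = 1*3 + 1, 3 = 3*1).
1 divides 119, so solutions exist.
Back-substituting, 39*(-31) + 121*(10) = 1.
So 39*(-31) ≡ 1 (mod 121); multiply by 119: a ≡ -3689 (mod 121).
Smallest nonnegative: a = -3689 mod 121 = 62.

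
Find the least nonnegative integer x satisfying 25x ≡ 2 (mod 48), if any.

2

gcd(48, 25) = 1.
1 divides 2, so solutions exist.
By Bézout, 25×(-23) + 48×(12) = 1.
So 25×(-23) ≡ 1 (mod 48); multiply by 2: x ≡ -46 (mod 48).
Smallest nonnegative: x = -46 mod 48 = 2.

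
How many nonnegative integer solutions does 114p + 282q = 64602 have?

12

gcd(282, 114) = 6.
By Bézout, 114×(5) + 282×(-2) = 6.
One solution: (20, 221).
General: p = 20 + 47t, q = 221 - 19t.
p ≥ 0 ⇒ t ≥ 0; q ≥ 0 ⇒ t ≤ 11. So t ∈ [0, 11]: 12 solutions.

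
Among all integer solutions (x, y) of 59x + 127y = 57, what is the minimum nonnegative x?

gcd(127, 59):
  127 = 2×59 + 9
  59 = 6×9 + 5
  9 = 1×5 + 4
  5 = 1×4 + 1
  4 = 4×1
so gcd(127, 59) = 1.
1 divides 57, so solutions exist.
Back-substitute for Bézout coefficients:
  1 = 5 - 1×4
  ... = 59×(28) + 127×(-13)
Scale by 57/1 = 57: (x₀, y₀) = (1596, -741).
General solution: x = 1596 + 127t, y = -741 - 59t for integer t.
x ≥ 0: smallest is 1596 mod 127 = 72 (at t = -12), with y = -33.

72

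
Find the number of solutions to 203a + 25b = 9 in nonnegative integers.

gcd(203, 25) = 1.
By Bézout, 203·(-8) + 25·(65) = 1.
One solution: (3, -24).
General: a = 3 + 25t, b = -24 - 203t.
a ≥ 0 ⇒ t ≥ 0; b ≥ 0 ⇒ t ≤ -1. So t ∈ [0, -1]: 0 solutions.

0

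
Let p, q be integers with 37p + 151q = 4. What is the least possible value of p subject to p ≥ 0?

gcd(151, 37) = 1  (151 = 4×37 + 3, 37 = 12×3 + 1, 3 = 3×1).
1 divides 4, so solutions exist.
Back-substituting, 37×(49) + 151×(-12) = 1.
Scale by 4/1 = 4: (p₀, q₀) = (196, -48).
General solution: p = 196 + 151t, q = -48 - 37t for integer t.
p ≥ 0: smallest is 196 mod 151 = 45 (at t = -1), with q = -11.

45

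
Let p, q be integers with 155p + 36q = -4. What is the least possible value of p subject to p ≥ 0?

gcd(155, 36) = 1.
1 divides -4, so solutions exist.
By Bézout, 155*(-13) + 36*(56) = 1.
Scale by -4/1 = -4: (p₀, q₀) = (52, -224).
General solution: p = 52 + 36t, q = -224 - 155t for integer t.
p ≥ 0: smallest is 52 mod 36 = 16 (at t = -1), with q = -69.

16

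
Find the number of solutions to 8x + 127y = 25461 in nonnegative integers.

25

gcd(127, 8) = 1.
By Bézout, 8×(16) + 127×(-1) = 1.
One solution: (87, 195).
General: x = 87 + 127t, y = 195 - 8t.
x ≥ 0 ⇒ t ≥ 0; y ≥ 0 ⇒ t ≤ 24. So t ∈ [0, 24]: 25 solutions.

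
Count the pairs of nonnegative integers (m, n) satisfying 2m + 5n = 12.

gcd(5, 2):
  5 = 2×2 + 1
  2 = 2×1
so gcd(5, 2) = 1.
Back-substitute for Bézout coefficients:
  1 = 5 - 2×2
  ... = 2×(-2) + 5×(1)
Scale by 12: one solution is (-24, 12). Reduce m mod 5: (1, 2).
General: m = 1 + 5t, n = 2 - 2t.
m ≥ 0 ⇒ t ≥ 0; n ≥ 0 ⇒ t ≤ 1. So t ∈ [0, 1]: 2 solutions.

2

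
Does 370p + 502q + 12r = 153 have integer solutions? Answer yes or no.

no

gcd(502, 370) = 2  (502 = 1×370 + 132, 370 = 2×132 + 106, 132 = 1×106 + 26, 106 = 4×26 + 2, 26 = 13×2).
gcd(2, 12) = 2.
2 does not divide 153 (remainder 1), so no integer solutions.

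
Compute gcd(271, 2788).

gcd(2788, 271):
  2788 = 10*271 + 78
  271 = 3*78 + 37
  78 = 2*37 + 4
  37 = 9*4 + 1
  4 = 4*1
so gcd(2788, 271) = 1.

1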